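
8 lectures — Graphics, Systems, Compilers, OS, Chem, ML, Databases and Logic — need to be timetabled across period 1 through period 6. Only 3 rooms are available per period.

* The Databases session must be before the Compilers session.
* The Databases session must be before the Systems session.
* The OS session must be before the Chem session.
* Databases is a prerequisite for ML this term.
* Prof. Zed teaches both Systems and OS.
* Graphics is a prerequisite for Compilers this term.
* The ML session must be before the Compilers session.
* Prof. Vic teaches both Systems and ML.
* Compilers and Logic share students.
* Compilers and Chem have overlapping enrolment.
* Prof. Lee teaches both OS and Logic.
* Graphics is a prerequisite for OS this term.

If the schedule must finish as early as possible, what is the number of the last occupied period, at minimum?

The precedence chain requires at least 3 distinct periods.
With at most 3 per period and 8 lectures, at least 3 periods are needed.
Could 3 periods be enough, i.e. nothing placed later than period 3? No: Chem must come after OS (at period 1 or later) → {period 2, period 3}; OS must come before Chem (at period 3 or earlier) → {period 1, period 2}; Compilers must come after Graphics (at period 1 or later) → {period 2, period 3}; Graphics must come before Compilers (at period 3 or earlier) → {period 1, period 2}; ML must come before Compilers (at period 3 or earlier) → {period 1, period 2}; ML must come after Databases (at period 1 or later) → {period 2}; OS must come after Graphics (at period 1 or later) → {period 2}; Chem must come after OS (at period 2 or later) → {period 3}; Compilers must come after ML (at period 2 or later) → {period 3}; Chem can't share with Compilers (period 3) → nothing is left.
So 3 periods is not enough.
4 works (last occupied period: period 4): for example Compilers=period 3, ML=period 2, Databases=period 1, Systems=period 3, Chem=period 4, Logic=period 1, OS=period 2, Graphics=period 1.

4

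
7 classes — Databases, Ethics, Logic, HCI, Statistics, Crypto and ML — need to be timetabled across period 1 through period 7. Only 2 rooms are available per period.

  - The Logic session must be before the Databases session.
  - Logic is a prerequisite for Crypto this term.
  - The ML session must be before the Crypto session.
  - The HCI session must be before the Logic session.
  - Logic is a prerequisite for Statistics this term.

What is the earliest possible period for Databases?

period 3

Precedence pushes Databases to at least period 3.
Databases at period 3 is achievable: HCI in period 1; ML in period 1; Crypto in period 3; Ethics in period 2; Databases in period 3; Logic in period 2; Statistics in period 4.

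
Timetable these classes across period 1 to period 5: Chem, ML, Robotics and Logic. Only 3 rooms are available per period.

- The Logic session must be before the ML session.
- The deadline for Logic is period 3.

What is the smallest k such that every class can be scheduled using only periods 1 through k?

The precedence chain requires at least 2 distinct periods.
With at most 3 per period and 4 classes, at least 2 periods are needed.
2 works (last occupied period: period 2): for example Chem -> period 1, Logic -> period 1, ML -> period 2, Robotics -> period 1.

2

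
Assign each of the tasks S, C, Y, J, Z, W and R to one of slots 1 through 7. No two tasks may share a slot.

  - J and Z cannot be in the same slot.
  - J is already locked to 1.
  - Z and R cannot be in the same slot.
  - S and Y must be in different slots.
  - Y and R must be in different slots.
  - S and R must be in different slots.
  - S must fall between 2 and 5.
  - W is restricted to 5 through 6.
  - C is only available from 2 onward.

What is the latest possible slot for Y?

Y at 7 is achievable: W in 5; J in 1; R in 6; Z in 4; Y in 7; S in 2; C in 3.

7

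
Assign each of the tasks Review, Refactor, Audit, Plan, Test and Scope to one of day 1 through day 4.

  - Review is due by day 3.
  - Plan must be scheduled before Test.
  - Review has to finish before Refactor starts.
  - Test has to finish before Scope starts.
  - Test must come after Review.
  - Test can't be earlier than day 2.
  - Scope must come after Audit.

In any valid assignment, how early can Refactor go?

Precedence pushes Refactor to at least day 2.
Refactor at day 2 is achievable: Plan -> day 1, Audit -> day 1, Test -> day 2, Review -> day 1, Refactor -> day 2, Scope -> day 3.

day 2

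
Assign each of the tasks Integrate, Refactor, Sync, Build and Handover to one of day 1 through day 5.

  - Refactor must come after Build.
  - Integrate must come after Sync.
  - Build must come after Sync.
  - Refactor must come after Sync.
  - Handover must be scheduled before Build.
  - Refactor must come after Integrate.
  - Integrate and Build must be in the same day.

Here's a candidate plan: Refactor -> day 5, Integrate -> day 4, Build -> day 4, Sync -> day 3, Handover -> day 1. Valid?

Refactor must come after Build — holds.
Refactor must come after Sync — holds.
Integrate must come after Sync — holds.
Handover must be scheduled before Build — holds.
Integrate and Build must be in the same day — holds.
Build must come after Sync — holds.
Refactor must come after Integrate — holds.

Valid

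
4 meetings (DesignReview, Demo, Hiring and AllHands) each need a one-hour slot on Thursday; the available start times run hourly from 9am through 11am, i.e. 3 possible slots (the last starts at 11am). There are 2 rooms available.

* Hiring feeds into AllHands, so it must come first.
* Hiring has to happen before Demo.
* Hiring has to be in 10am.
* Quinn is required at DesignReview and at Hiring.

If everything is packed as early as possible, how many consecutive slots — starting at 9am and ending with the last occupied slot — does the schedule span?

The precedence chain requires at least 2 distinct slots.
With at most 2 per slot and 4 meetings, at least 2 slots are needed.
Propagating the time windows through the other constraints, Demo can't land before 11am — that is slot 3 counting from 9am — so the schedule must run through at least 3 slots.
3 works (last occupied slot: 11am): for example Hiring -> 10am, DesignReview -> 9am, Demo -> 11am, AllHands -> 11am.

3 slots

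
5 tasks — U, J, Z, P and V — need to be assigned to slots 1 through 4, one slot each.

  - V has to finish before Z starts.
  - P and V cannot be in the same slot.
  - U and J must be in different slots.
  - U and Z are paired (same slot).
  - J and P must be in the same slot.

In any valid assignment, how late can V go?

3

Downstream work caps V at 3.
V at 3 is achievable: Z in 4; V in 3; P in 1; J in 1; U in 4.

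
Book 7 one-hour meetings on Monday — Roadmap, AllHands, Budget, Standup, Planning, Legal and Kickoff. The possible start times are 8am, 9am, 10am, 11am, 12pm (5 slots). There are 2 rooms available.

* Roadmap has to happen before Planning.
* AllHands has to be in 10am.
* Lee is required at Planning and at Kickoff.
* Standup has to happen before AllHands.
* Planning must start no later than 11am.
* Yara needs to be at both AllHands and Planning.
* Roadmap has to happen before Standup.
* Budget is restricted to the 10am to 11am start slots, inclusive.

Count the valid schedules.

44

Splitting on Budget: it can be 10am (18), 11am (26). Listing each branch's schedules as (Roadmap, AllHands, Standup, Planning, Legal, Kickoff):
Budget=10am: (8am,10am,9am,9am,8am,11am) (8am,10am,9am,9am,8am,12pm) (8am,10am,9am,9am,11am,8am) (8am,10am,9am,9am,11am,11am) (8am,10am,9am,9am,11am,12pm) (8am,10am,9am,9am,12pm,8am) (8am,10am,9am,9am,12pm,11am) (8am,10am,9am,9am,12pm,12pm) (8am,10am,9am,11am,8am,9am) (8am,10am,9am,11am,8am,12pm) (8am,10am,9am,11am,9am,8am) (8am,10am,9am,11am,9am,12pm) (8am,10am,9am,11am,11am,8am) (8am,10am,9am,11am,11am,9am) (8am,10am,9am,11am,11am,12pm) (8am,10am,9am,11am,12pm,8am) (8am,10am,9am,11am,12pm,9am) (8am,10am,9am,11am,12pm,12pm) — 18.
Budget=11am: (8am,10am,9am,9am,8am,10am) (8am,10am,9am,9am,8am,11am) (8am,10am,9am,9am,8am,12pm) (8am,10am,9am,9am,10am,8am) (8am,10am,9am,9am,10am,11am) (8am,10am,9am,9am,10am,12pm) (8am,10am,9am,9am,11am,8am) (8am,10am,9am,9am,11am,10am) (8am,10am,9am,9am,11am,12pm) (8am,10am,9am,9am,12pm,8am) (8am,10am,9am,9am,12pm,10am) (8am,10am,9am,9am,12pm,11am) (8am,10am,9am,9am,12pm,12pm) (8am,10am,9am,11am,8am,9am) (8am,10am,9am,11am,8am,10am) (8am,10am,9am,11am,8am,12pm) (8am,10am,9am,11am,9am,8am) (8am,10am,9am,11am,9am,10am) (8am,10am,9am,11am,9am,12pm) (8am,10am,9am,11am,10am,8am) (8am,10am,9am,11am,10am,9am) (8am,10am,9am,11am,10am,12pm) (8am,10am,9am,11am,12pm,8am) (8am,10am,9am,11am,12pm,9am) (8am,10am,9am,11am,12pm,10am) (8am,10am,9am,11am,12pm,12pm) — 26.
Summing: 18 + 26 = 44.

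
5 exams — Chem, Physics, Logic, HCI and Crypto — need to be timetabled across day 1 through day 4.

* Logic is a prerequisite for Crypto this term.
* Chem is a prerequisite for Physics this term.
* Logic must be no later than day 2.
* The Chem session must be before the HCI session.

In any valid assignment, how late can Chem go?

Downstream work caps Chem at day 3.
Chem at day 3 is achievable: Logic in day 1; Physics in day 4; HCI in day 4; Chem in day 3; Crypto in day 2.

day 3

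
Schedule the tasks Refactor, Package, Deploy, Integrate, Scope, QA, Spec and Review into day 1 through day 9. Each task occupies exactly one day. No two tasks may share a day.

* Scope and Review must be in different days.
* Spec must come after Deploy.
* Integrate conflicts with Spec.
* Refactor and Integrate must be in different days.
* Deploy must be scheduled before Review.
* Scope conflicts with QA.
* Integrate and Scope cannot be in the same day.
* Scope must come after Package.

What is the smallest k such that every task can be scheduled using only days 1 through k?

The precedence chain requires at least 2 distinct days.
With at most 1 per day and 8 tasks, at least 8 days are needed.
8 works (last occupied day: day 8): for example Integrate=day 7, Refactor=day 6, Review=day 5, Deploy=day 1, Scope=day 3, Spec=day 4, QA=day 8, Package=day 2.

8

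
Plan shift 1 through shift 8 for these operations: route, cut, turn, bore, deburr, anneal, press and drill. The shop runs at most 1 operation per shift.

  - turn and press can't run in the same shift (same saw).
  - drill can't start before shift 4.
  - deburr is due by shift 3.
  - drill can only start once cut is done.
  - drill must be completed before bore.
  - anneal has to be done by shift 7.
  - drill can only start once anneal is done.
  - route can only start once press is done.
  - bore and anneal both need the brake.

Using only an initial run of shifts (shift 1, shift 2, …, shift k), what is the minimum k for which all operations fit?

The precedence chain requires at least 3 distinct shifts.
With at most 1 per shift and 8 operations, at least 8 shifts are needed.
Propagating the time windows through the other constraints, bore can't land before shift 5, so the schedule must run through at least shift 5.
8 works (last occupied shift: shift 8): for example anneal=shift 2, deburr=shift 1, press=shift 5, bore=shift 7, route=shift 6, drill=shift 4, turn=shift 8, cut=shift 3.

8 shifts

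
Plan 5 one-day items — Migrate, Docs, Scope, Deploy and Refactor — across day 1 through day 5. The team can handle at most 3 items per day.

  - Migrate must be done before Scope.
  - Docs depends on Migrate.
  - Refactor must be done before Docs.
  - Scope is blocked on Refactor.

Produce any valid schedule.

Deploy=day 1; Refactor=day 1; Scope=day 2; Docs=day 2; Migrate=day 1

Checking: Migrate(day 1) before Docs(day 2); Refactor(day 1) before Scope(day 2); Refactor(day 1) before Docs(day 2); Migrate(day 1) before Scope(day 2); max 3 per day (cap 3).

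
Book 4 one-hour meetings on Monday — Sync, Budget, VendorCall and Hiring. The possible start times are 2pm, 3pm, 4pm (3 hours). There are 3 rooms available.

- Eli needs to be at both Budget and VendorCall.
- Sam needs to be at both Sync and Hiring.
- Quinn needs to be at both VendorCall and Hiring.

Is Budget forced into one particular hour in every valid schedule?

Budget can be 2pm (e.g. VendorCall=3pm; Budget=2pm; Hiring=4pm; Sync=2pm) or 3pm (e.g. VendorCall -> 2pm, Budget -> 3pm, Sync -> 2pm, Hiring -> 3pm).

No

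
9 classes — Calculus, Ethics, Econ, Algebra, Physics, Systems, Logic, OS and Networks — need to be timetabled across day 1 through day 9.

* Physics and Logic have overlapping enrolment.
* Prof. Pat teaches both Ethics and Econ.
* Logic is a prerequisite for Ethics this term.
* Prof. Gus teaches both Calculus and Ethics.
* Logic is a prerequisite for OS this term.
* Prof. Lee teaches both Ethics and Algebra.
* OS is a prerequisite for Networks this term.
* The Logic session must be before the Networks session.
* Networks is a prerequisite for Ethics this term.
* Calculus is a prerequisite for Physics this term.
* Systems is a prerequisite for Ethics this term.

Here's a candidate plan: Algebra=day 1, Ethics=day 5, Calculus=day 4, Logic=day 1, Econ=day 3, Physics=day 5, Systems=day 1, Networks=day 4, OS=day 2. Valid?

OS is a prerequisite for Networks this term — holds.
Physics and Logic have overlapping enrolment — holds.
Systems is a prerequisite for Ethics this term — holds.
Prof. Pat teaches both Ethics and Econ — holds.
Logic is a prerequisite for OS this term — holds.
Prof. Lee teaches both Ethics and Algebra — holds.
Networks is a prerequisite for Ethics this term — holds.
Prof. Gus teaches both Calculus and Ethics — holds.
Logic is a prerequisite for Ethics this term — holds.
The Logic session must be before the Networks session — holds.
Calculus is a prerequisite for Physics this term — holds.

Yes, all constraints hold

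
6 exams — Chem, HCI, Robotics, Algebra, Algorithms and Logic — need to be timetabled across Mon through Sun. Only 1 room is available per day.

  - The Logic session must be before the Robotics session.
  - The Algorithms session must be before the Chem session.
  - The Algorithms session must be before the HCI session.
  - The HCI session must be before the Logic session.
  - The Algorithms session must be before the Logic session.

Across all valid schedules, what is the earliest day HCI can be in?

Tue

Precedence pushes HCI to at least Tue; downstream work caps HCI at Fri.
HCI at Tue is achievable: Algebra -> Sat; Algorithms -> Mon; Robotics -> Fri; Chem -> Thu; HCI -> Tue; Logic -> Wed.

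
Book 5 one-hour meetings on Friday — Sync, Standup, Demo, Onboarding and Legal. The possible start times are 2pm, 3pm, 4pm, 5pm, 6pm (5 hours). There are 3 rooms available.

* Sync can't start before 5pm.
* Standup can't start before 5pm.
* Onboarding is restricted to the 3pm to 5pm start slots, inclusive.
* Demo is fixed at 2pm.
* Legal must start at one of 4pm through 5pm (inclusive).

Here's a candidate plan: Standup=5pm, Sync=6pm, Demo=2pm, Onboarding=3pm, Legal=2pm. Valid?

Invalid. Legal must start at one of 4pm through 5pm (inclusive).

Standup can't start before 5pm — holds.
Demo is fixed at 2pm — holds.
There are 3 rooms available — holds.
Legal must start at one of 4pm through 5pm (inclusive) — violated.
Sync can't start before 5pm — holds.
Onboarding is restricted to the 3pm to 5pm start slots, inclusive — holds.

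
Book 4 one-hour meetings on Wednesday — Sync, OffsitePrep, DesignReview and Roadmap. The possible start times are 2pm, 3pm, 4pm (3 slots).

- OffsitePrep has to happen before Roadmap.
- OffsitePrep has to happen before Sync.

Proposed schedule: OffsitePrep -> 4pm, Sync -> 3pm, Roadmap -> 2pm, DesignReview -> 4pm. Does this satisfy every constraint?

No — it violates: OffsitePrep has to happen before Roadmap

OffsitePrep has to happen before Sync — violated.
OffsitePrep has to happen before Roadmap — violated.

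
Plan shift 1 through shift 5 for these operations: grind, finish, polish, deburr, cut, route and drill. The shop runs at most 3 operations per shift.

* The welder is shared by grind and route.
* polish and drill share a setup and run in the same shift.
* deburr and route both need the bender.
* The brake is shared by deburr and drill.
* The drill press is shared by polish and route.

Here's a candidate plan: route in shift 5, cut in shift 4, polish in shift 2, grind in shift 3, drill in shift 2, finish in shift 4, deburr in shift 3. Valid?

Yes, all constraints hold

The brake is shared by deburr and drill — holds.
deburr and route both need the bender — holds.
The shop runs at most 3 operations per shift — holds.
The welder is shared by grind and route — holds.
The drill press is shared by polish and route — holds.
polish and drill share a setup and run in the same shift — holds.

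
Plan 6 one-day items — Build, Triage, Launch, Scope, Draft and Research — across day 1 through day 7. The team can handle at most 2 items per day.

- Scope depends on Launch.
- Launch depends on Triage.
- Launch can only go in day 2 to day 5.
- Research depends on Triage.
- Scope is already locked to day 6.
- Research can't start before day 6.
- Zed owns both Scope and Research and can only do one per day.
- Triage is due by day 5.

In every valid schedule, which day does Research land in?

day 7

Research's window is day 6–day 7.
Scope is fixed at day 6, and Research can't share a day with Scope.
So Research must be day 7.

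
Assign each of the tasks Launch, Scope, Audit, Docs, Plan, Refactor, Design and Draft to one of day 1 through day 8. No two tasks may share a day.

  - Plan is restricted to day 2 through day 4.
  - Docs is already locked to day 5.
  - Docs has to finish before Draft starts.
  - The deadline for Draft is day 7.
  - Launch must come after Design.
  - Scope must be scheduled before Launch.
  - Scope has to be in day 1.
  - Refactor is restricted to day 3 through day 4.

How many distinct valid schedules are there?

24

Splitting on Launch: it can be day 6 (4), day 7 (4), day 8 (16). Listing each branch's schedules as (Scope, Audit, Docs, Plan, Refactor, Design, Draft) by day number:
Launch=day 6: (1,8,5,2,3,4,7) (1,8,5,2,4,3,7) (1,8,5,3,4,2,7) (1,8,5,4,3,2,7) — 4.
Launch=day 7: (1,8,5,2,3,4,6) (1,8,5,2,4,3,6) (1,8,5,3,4,2,6) (1,8,5,4,3,2,6) — 4.
Launch=day 8: (1,2,5,3,4,6,7) (1,2,5,3,4,7,6) (1,2,5,4,3,6,7) (1,2,5,4,3,7,6) (1,3,5,2,4,6,7) (1,3,5,2,4,7,6) (1,4,5,2,3,6,7) (1,4,5,2,3,7,6) (1,6,5,2,3,4,7) (1,6,5,2,4,3,7) (1,6,5,3,4,2,7) (1,6,5,4,3,2,7) (1,7,5,2,3,4,6) (1,7,5,2,4,3,6) (1,7,5,3,4,2,6) (1,7,5,4,3,2,6) — 16.
Summing: 4 + 4 + 16 = 24.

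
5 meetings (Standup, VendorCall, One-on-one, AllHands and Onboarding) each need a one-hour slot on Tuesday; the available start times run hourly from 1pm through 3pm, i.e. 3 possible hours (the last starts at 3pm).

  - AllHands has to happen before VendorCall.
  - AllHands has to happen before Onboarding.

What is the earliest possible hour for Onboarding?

2pm

Precedence pushes Onboarding to at least 2pm.
Onboarding at 2pm is achievable: Onboarding in 2pm, VendorCall in 2pm, Standup in 1pm, One-on-one in 1pm, AllHands in 1pm.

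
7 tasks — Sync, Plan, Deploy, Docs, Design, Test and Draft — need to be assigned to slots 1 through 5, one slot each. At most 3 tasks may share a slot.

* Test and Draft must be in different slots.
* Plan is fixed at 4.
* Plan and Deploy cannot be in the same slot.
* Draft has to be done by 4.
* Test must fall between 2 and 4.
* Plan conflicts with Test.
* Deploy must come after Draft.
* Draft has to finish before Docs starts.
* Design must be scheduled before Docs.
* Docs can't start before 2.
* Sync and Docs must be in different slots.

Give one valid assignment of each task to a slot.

Sync -> 1, Plan -> 4, Test -> 2, Docs -> 2, Design -> 1, Draft -> 1, Deploy -> 2

Checking: Draft(1) before Docs(2); Draft(1) before Deploy(2); Design(1) before Docs(2); Plan(4) != Test(2); Test(2) != Draft(1); Plan(4) != Deploy(2); Sync(1) != Docs(2); Test=2 in [2,4]; Plan=4 in [4,4]; Draft=1 in [1,4]; Docs=2 in [2,5]; max 3 per slot (cap 3).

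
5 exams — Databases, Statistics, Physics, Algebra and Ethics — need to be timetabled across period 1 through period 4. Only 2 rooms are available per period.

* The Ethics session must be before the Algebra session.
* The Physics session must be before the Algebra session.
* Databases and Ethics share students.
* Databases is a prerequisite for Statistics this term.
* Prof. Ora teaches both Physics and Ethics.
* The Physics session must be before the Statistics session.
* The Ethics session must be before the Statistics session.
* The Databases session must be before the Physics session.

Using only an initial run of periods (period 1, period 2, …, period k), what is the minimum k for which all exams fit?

The precedence chain requires at least 3 distinct periods.
With at most 2 per period and 5 exams, at least 3 periods are needed.
Could 3 periods be enough, i.e. nothing placed later than period 3? No: Statistics must come after Databases (at period 1 or later) → {period 2, period 3}; Databases must come before Statistics (at period 3 or earlier) → {period 1, period 2}; Algebra must come after Ethics (at period 1 or later) → {period 2, period 3}; Ethics must come before Algebra (at period 3 or earlier) → {period 1, period 2}; Physics must come before Statistics (at period 3 or earlier) → {period 1, period 2}; Physics must come after Databases (at period 1 or later) → {period 2}; Databases must come before Physics (at period 2 or earlier) → {period 1}; Ethics can't share with Physics (period 2) → {period 1}; Ethics can't share with Databases (period 1) → nothing is left.
So 3 periods is not enough.
4 works (last occupied period: period 4): for example Statistics=period 4; Algebra=period 4; Physics=period 2; Databases=period 1; Ethics=period 3.

4 periods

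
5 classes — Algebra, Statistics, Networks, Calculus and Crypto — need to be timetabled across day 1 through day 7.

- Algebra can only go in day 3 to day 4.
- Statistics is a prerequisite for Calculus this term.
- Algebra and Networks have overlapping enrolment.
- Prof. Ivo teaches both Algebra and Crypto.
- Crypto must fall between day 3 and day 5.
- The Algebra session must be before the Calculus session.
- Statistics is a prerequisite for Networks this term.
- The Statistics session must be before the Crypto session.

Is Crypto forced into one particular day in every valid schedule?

No

Crypto can be day 3 (e.g. Statistics=day 1, Calculus=day 5, Algebra=day 4, Networks=day 2, Crypto=day 3) or day 4 (e.g. Crypto -> day 4, Algebra -> day 3, Calculus -> day 4, Statistics -> day 1, Networks -> day 2).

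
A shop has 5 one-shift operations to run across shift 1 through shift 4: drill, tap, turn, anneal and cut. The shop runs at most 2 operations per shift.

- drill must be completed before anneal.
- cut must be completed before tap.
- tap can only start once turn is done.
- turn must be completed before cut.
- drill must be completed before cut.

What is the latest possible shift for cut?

shift 3

Precedence pushes cut to at least shift 2; downstream work caps cut at shift 3.
cut at shift 3 is achievable: cut -> shift 3; drill -> shift 1; turn -> shift 1; tap -> shift 4; anneal -> shift 2.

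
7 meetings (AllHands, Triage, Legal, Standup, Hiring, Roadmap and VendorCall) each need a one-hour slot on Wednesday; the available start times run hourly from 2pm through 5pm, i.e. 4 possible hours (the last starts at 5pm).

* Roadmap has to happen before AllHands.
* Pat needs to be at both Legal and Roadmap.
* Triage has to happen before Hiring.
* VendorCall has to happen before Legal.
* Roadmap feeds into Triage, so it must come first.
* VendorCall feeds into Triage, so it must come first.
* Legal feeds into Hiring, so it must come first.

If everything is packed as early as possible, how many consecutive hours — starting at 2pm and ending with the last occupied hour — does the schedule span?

3

The precedence chain requires at least 3 distinct hours.
3 works (last occupied hour: 4pm): for example Legal in 3pm; Triage in 3pm; Roadmap in 2pm; VendorCall in 2pm; Standup in 2pm; AllHands in 3pm; Hiring in 4pm.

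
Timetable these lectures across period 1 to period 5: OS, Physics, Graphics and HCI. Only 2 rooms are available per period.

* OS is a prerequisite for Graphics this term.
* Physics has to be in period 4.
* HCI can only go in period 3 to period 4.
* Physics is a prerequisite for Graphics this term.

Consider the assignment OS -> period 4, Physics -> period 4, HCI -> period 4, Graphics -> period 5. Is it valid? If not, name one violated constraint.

No — it violates: Only 2 rooms are available per period

Physics is a prerequisite for Graphics this term — holds.
HCI can only go in period 3 to period 4 — holds.
Physics has to be in period 4 — holds.
OS is a prerequisite for Graphics this term — holds.
Only 2 rooms are available per period — violated.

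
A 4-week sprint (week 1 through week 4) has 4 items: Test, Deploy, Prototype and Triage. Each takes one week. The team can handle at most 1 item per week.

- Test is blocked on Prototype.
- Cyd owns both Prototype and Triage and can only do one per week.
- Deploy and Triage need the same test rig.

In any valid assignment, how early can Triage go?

Triage at week 1 is achievable: Test in week 3, Deploy in week 4, Prototype in week 2, Triage in week 1.

week 1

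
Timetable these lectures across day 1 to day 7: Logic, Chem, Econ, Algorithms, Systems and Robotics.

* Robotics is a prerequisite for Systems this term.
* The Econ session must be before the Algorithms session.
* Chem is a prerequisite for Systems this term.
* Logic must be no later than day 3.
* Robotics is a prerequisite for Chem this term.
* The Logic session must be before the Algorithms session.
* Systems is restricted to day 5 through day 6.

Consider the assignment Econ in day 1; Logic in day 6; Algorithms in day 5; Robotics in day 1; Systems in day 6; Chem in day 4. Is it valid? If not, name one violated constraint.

No — it violates: Logic must be no later than day 3

Robotics is a prerequisite for Chem this term — holds.
The Econ session must be before the Algorithms session — holds.
Chem is a prerequisite for Systems this term — holds.
Logic must be no later than day 3 — violated.
Systems is restricted to day 5 through day 6 — holds.
Robotics is a prerequisite for Systems this term — holds.
The Logic session must be before the Algorithms session — violated.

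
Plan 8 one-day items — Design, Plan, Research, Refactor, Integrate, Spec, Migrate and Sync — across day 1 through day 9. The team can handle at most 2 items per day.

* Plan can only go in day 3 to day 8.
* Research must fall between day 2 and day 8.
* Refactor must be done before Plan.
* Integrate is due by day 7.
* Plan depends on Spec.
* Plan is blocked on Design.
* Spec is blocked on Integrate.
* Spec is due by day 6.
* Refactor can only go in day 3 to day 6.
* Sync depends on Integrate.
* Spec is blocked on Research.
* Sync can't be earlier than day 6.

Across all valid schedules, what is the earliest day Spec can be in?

day 3

Precedence pushes Spec to at least day 3; Spec's own window allows nothing later than day 6.
Spec at day 3 is achievable: Migrate=day 2; Research=day 2; Plan=day 4; Refactor=day 3; Integrate=day 1; Design=day 1; Spec=day 3; Sync=day 6.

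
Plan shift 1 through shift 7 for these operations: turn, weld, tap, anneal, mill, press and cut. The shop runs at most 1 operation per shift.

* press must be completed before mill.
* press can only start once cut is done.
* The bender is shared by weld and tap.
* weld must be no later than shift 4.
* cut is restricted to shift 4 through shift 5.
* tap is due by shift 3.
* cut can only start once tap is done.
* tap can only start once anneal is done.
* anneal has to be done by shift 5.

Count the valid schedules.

Splitting on weld: it can be shift 1 (4), shift 2 (4), shift 3 (4), shift 4 (3). Listing each branch's schedules as (turn, tap, anneal, mill, press, cut) by shift number:
weld=shift 1: (4,3,2,7,6,5) (5,3,2,7,6,4) (6,3,2,7,5,4) (7,3,2,6,5,4) — 4.
weld=shift 2: (4,3,1,7,6,5) (5,3,1,7,6,4) (6,3,1,7,5,4) (7,3,1,6,5,4) — 4.
weld=shift 3: (4,2,1,7,6,5) (5,2,1,7,6,4) (6,2,1,7,5,4) (7,2,1,6,5,4) — 4.
weld=shift 4: (1,3,2,7,6,5) (2,3,1,7,6,5) (3,2,1,7,6,5) — 3.
Summing: 4 + 4 + 4 + 3 = 15.

15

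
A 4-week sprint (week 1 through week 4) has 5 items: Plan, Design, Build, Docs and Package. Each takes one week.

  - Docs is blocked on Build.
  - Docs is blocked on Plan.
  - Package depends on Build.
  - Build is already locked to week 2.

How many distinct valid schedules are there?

40

Splitting on Plan: it can be week 1 (16), week 2 (16), week 3 (8). Listing each branch's schedules as (Design, Build, Docs, Package) by week number:
Plan=week 1: (1,2,3,3) (1,2,3,4) (1,2,4,3) (1,2,4,4) (2,2,3,3) (2,2,3,4) (2,2,4,3) (2,2,4,4) (3,2,3,3) (3,2,3,4) (3,2,4,3) (3,2,4,4) (4,2,3,3) (4,2,3,4) (4,2,4,3) (4,2,4,4) — 16.
Plan=week 2: (1,2,3,3) (1,2,3,4) (1,2,4,3) (1,2,4,4) (2,2,3,3) (2,2,3,4) (2,2,4,3) (2,2,4,4) (3,2,3,3) (3,2,3,4) (3,2,4,3) (3,2,4,4) (4,2,3,3) (4,2,3,4) (4,2,4,3) (4,2,4,4) — 16.
Plan=week 3: (1,2,4,3) (1,2,4,4) (2,2,4,3) (2,2,4,4) (3,2,4,3) (3,2,4,4) (4,2,4,3) (4,2,4,4) — 8.
Summing: 16 + 16 + 8 = 40.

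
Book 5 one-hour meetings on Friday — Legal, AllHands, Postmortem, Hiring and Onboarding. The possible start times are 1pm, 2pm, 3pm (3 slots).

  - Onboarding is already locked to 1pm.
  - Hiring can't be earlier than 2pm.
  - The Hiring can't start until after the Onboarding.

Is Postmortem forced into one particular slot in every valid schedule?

No

Postmortem can be 1pm (e.g. AllHands -> 1pm; Legal -> 1pm; Postmortem -> 1pm; Onboarding -> 1pm; Hiring -> 2pm) or 2pm (e.g. Postmortem -> 2pm; Hiring -> 2pm; Onboarding -> 1pm; AllHands -> 1pm; Legal -> 1pm).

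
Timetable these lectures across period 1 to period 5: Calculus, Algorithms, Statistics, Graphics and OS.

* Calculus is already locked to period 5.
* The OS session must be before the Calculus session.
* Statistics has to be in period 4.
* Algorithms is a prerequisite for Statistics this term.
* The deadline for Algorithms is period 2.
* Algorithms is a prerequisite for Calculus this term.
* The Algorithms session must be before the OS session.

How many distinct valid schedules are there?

Splitting on Algorithms: it can be period 1 (15), period 2 (10). Listing each branch's schedules as (Calculus, Statistics, Graphics, OS) by period number:
Algorithms=period 1: (5,4,1,2) (5,4,1,3) (5,4,1,4) (5,4,2,2) (5,4,2,3) (5,4,2,4) (5,4,3,2) (5,4,3,3) (5,4,3,4) (5,4,4,2) (5,4,4,3) (5,4,4,4) (5,4,5,2) (5,4,5,3) (5,4,5,4) — 15.
Algorithms=period 2: (5,4,1,3) (5,4,1,4) (5,4,2,3) (5,4,2,4) (5,4,3,3) (5,4,3,4) (5,4,4,3) (5,4,4,4) (5,4,5,3) (5,4,5,4) — 10.
Summing: 15 + 10 = 25.

25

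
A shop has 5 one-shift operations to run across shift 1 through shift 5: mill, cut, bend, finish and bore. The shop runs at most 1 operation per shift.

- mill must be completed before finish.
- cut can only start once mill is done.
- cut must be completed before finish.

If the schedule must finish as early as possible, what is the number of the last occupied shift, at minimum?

The precedence chain requires at least 3 distinct shifts.
With at most 1 per shift and 5 operations, at least 5 shifts are needed.
5 works (last occupied shift: shift 5): for example finish in shift 3; cut in shift 2; mill in shift 1; bend in shift 4; bore in shift 5.

5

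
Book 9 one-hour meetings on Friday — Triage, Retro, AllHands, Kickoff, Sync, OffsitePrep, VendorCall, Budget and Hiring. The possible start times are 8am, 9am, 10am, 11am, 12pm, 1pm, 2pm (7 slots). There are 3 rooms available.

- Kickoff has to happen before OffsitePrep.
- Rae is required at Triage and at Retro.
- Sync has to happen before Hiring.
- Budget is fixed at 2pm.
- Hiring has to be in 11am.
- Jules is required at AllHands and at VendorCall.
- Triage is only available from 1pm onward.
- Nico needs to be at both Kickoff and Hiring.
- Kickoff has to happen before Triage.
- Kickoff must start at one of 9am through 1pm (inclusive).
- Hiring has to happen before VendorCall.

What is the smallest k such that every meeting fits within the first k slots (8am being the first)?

7

The precedence chain requires at least 3 distinct slots.
With at most 3 per slot and 9 meetings, at least 3 slots are needed.
Budget can't be placed before 2pm — that is slot 7 counting from 8am — so the schedule must run through at least 7 slots.
7 works (last occupied slot: 2pm): for example Sync in 8am, VendorCall in 12pm, Hiring in 11am, Budget in 2pm, Retro in 8am, Triage in 1pm, Kickoff in 9am, AllHands in 8am, OffsitePrep in 10am.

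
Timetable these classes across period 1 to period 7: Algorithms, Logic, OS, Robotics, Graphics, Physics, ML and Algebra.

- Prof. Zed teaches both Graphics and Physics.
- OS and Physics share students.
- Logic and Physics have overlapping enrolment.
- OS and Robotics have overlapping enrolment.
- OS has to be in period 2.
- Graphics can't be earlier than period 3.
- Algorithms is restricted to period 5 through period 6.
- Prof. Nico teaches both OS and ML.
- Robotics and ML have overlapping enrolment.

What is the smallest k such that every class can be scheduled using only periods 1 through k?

5 periods

Algorithms can't be placed before period 5, so the schedule must run through at least period 5.
5 works (last occupied period: period 5): for example Physics=period 4, Graphics=period 3, Algebra=period 1, Algorithms=period 5, OS=period 2, ML=period 3, Robotics=period 1, Logic=period 1.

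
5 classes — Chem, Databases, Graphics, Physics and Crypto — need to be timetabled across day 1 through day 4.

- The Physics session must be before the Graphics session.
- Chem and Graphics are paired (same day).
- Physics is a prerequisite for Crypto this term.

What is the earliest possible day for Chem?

Chem must be in the same day as Graphics, which can't be before day 2, so Chem is at least day 2.
Chem at day 2 is achievable: Crypto -> day 2; Databases -> day 1; Chem -> day 2; Physics -> day 1; Graphics -> day 2.

day 2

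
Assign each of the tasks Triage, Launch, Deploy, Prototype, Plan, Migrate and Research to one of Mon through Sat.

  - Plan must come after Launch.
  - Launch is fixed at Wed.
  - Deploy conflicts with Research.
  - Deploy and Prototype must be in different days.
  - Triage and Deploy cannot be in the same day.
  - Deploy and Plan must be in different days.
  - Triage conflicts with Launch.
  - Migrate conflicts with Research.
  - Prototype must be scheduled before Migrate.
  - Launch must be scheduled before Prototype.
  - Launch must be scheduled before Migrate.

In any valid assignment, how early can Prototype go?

Thu

Precedence pushes Prototype to at least Thu; downstream work caps Prototype at Fri.
Prototype at Thu is achievable: Triage=Mon, Plan=Thu, Launch=Wed, Prototype=Thu, Deploy=Tue, Migrate=Fri, Research=Mon.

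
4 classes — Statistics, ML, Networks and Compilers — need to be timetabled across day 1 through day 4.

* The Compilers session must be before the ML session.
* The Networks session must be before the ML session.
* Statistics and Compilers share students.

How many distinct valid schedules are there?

Splitting on Statistics: it can be day 1 (8), day 2 (9), day 3 (11), day 4 (14). Listing each branch's schedules as (ML, Networks, Compilers) by day number:
Statistics=day 1: (3,1,2) (3,2,2) (4,1,2) (4,1,3) (4,2,2) (4,2,3) (4,3,2) (4,3,3) — 8.
Statistics=day 2: (2,1,1) (3,1,1) (3,2,1) (4,1,1) (4,1,3) (4,2,1) (4,2,3) (4,3,1) (4,3,3) — 9.
Statistics=day 3: (2,1,1) (3,1,1) (3,1,2) (3,2,1) (3,2,2) (4,1,1) (4,1,2) (4,2,1) (4,2,2) (4,3,1) (4,3,2) — 11.
Statistics=day 4: (2,1,1) (3,1,1) (3,1,2) (3,2,1) (3,2,2) (4,1,1) (4,1,2) (4,1,3) (4,2,1) (4,2,2) (4,2,3) (4,3,1) (4,3,2) (4,3,3) — 14.
Summing: 8 + 9 + 11 + 14 = 42.

42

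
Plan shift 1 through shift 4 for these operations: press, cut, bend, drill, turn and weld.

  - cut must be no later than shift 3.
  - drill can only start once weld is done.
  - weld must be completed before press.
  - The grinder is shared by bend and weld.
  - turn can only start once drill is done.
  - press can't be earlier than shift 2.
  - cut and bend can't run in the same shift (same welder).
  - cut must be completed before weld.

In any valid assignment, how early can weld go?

shift 2

Precedence pushes weld to at least shift 2; downstream work caps weld at shift 2.
weld at shift 2 is achievable: drill -> shift 3, press -> shift 3, weld -> shift 2, turn -> shift 4, bend -> shift 3, cut -> shift 1.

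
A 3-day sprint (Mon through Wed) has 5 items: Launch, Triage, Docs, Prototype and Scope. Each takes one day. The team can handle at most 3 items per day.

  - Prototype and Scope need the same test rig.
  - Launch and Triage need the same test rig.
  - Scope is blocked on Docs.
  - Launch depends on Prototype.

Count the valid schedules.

16

Splitting on Launch: it can be Tue (6), Wed (10). Listing each branch's schedules as (Triage, Docs, Prototype, Scope):
Launch=Tue: (Mon,Mon,Mon,Tue) (Mon,Mon,Mon,Wed) (Mon,Tue,Mon,Wed) (Wed,Mon,Mon,Tue) (Wed,Mon,Mon,Wed) (Wed,Tue,Mon,Wed) — 6.
Launch=Wed: (Mon,Mon,Mon,Tue) (Mon,Mon,Mon,Wed) (Mon,Mon,Tue,Wed) (Mon,Tue,Mon,Wed) (Mon,Tue,Tue,Wed) (Tue,Mon,Mon,Tue) (Tue,Mon,Mon,Wed) (Tue,Mon,Tue,Wed) (Tue,Tue,Mon,Wed) (Tue,Tue,Tue,Wed) — 10.
Summing: 6 + 10 = 16.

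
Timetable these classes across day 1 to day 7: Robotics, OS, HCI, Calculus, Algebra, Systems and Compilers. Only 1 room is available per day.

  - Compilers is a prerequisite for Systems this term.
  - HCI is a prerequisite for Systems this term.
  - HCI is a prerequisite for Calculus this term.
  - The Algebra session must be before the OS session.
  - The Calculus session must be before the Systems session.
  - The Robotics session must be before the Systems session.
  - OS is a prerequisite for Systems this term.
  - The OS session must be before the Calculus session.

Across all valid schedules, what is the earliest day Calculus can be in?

day 4

Precedence pushes Calculus to at least day 3; downstream work caps Calculus at day 6.
Calculus at day 4 is achievable: Systems in day 7; Robotics in day 5; HCI in day 3; Calculus in day 4; OS in day 2; Compilers in day 6; Algebra in day 1.
Nothing earlier works — the capacity limit rule out every day before day 4.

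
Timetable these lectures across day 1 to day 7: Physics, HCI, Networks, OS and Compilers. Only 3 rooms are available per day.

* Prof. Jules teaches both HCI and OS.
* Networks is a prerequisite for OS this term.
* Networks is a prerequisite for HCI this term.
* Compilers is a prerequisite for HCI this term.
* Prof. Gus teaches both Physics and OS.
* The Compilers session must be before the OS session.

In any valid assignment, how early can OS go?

Precedence pushes OS to at least day 2.
OS at day 2 is achievable: Compilers=day 1, HCI=day 3, Networks=day 1, OS=day 2, Physics=day 1.

day 2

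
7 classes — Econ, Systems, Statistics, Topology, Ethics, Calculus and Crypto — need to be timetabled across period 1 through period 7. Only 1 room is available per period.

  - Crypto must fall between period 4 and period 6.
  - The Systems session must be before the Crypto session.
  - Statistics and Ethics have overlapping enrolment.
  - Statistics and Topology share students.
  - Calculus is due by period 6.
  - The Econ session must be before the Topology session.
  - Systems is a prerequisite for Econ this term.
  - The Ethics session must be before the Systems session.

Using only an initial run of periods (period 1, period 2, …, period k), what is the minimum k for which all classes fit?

The precedence chain requires at least 4 distinct periods.
With at most 1 per period and 7 classes, at least 7 periods are needed.
7 works (last occupied period: period 7): for example Ethics=period 2; Crypto=period 4; Econ=period 5; Topology=period 6; Statistics=period 7; Calculus=period 1; Systems=period 3.

7 periods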